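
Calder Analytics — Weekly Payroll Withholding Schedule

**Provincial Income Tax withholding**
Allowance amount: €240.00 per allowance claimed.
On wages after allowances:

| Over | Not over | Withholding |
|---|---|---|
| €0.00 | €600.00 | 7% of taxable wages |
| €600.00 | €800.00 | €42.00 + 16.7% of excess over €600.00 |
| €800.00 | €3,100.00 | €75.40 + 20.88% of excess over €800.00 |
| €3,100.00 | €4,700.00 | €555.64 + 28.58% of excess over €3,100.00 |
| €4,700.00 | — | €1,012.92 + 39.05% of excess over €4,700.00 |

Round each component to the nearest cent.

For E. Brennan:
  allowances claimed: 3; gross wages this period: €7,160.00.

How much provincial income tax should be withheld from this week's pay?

€1,692.39

Provincial Income Tax: taxable = €7,160.00 − 3×€240.00 = €6,440.00
  €1,012.92 + 39.05% × (€6,440.00 − €4,700.00) = €1,012.92 + 39.05% × €1,740.00 = €1,692.39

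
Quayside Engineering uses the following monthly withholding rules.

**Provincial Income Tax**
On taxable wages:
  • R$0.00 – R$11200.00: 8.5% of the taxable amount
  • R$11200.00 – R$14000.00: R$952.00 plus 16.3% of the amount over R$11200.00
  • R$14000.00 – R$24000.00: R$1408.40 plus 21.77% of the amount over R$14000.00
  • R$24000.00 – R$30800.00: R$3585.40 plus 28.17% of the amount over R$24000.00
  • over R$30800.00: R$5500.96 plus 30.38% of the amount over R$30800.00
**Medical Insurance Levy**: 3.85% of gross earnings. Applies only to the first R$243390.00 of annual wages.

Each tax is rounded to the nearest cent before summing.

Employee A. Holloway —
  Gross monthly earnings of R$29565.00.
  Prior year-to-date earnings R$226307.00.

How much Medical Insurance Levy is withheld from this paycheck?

Medical Insurance Levy: cap R$243390.00 − YTD R$226307.00 = R$17083.00 subject; 3.85% × R$17083.00 = R$657.70

R$657.70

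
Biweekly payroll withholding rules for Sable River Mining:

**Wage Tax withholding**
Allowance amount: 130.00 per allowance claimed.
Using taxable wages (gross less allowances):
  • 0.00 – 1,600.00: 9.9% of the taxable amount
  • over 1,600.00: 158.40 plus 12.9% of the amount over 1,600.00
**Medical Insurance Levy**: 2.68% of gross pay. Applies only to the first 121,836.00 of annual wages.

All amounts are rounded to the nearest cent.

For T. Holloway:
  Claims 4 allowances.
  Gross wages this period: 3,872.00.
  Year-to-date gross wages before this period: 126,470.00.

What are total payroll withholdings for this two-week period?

384.41

Wage Tax: taxable = 3,872.00 − 4×130.00 = 3,352.00
  158.40 + 12.9% × (3,352.00 − 1,600.00) = 158.40 + 12.9% × 1,752.00 = 384.41
Medical Insurance Levy: YTD 126,470.00 ≥ cap 121,836.00 → 0.00
Total: 384.41 + 0.00 = 384.41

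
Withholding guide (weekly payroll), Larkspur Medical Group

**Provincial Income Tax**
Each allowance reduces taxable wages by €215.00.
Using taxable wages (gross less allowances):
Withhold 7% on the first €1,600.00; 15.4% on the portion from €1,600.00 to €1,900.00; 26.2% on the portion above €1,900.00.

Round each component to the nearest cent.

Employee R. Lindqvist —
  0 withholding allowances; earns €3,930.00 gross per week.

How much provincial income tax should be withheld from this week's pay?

Provincial Income Tax: taxable = €3,930.00
  €158.20 + 26.2% × (€3,930.00 − €1,900.00) = €158.20 + 26.2% × €2,030.00 = €690.06

€690.06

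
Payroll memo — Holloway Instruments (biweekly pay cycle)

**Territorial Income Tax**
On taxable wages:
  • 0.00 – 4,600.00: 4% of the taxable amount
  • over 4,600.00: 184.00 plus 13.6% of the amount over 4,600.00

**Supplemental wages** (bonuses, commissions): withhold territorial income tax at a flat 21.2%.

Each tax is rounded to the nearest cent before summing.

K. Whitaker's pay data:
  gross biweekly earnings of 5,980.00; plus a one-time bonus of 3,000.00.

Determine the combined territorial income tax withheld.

Territorial Income Tax: taxable = 5,980.00
  184.00 + 13.6% × (5,980.00 − 4,600.00) = 184.00 + 13.6% × 1,380.00 = 371.68
Supplemental (21.2% flat on bonus): 21.2% × 3,000.00 = 636.00
Total territorial income tax: 371.68 + 636.00 = 1,007.68

1,007.68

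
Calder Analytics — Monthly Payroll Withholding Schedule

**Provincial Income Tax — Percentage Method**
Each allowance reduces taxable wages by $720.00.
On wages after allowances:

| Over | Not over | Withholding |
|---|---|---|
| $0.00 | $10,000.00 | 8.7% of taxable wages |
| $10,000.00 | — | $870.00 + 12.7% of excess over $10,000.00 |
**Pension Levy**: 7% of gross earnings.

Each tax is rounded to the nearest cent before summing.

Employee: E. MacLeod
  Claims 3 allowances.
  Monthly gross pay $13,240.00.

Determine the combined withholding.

Provincial Income Tax: taxable = $13,240.00 − 3×$720.00 = $11,080.00
  $870.00 + 12.7% × ($11,080.00 − $10,000.00) = $870.00 + 12.7% × $1,080.00 = $1,007.16
Pension Levy: 7% × $13,240.00 = $926.80
Total: $1,007.16 + $926.80 = $1,933.96

$1,933.96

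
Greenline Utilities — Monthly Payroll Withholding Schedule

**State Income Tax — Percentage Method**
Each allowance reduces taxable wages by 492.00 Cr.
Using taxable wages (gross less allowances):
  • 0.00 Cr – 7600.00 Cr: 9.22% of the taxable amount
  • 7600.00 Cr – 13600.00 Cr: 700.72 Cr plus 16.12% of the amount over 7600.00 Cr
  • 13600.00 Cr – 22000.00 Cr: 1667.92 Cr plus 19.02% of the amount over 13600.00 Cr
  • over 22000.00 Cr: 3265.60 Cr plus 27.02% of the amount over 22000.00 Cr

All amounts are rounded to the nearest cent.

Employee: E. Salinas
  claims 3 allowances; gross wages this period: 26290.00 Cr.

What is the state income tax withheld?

State Income Tax: taxable = 26290.00 Cr − 3×492.00 Cr = 24814.00 Cr
  3265.60 Cr + 27.02% × (24814.00 Cr − 22000.00 Cr) = 3265.60 Cr + 27.02% × 2814.00 Cr = 4025.94 Cr

4025.94 Cr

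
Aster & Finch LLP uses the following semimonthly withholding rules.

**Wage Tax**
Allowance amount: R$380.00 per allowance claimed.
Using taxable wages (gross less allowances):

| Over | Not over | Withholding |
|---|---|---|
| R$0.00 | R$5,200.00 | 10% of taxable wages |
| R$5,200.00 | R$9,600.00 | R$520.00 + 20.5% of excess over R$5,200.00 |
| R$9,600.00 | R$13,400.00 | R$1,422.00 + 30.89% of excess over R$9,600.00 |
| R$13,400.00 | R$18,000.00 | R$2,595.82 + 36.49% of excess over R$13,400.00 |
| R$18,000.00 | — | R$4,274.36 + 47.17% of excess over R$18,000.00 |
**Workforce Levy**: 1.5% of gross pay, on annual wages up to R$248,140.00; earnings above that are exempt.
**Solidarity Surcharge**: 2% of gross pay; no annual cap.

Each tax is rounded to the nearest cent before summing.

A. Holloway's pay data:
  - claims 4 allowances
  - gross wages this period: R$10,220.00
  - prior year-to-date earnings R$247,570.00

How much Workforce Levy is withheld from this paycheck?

R$8.55

Workforce Levy: cap R$248,140.00 − YTD R$247,570.00 = R$570.00 subject; 1.5% × R$570.00 = R$8.55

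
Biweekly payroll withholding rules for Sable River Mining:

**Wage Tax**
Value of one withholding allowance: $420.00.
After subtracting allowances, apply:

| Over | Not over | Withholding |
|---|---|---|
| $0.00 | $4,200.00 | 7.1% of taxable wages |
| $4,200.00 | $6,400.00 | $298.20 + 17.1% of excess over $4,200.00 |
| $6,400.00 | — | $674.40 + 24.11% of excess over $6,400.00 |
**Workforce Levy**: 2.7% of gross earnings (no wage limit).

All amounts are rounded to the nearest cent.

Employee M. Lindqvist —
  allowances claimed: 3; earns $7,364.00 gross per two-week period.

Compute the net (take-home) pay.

$6,541.39

Wage Tax: taxable = $7,364.00 − 3×$420.00 = $6,104.00
  $298.20 + 17.1% × ($6,104.00 − $4,200.00) = $298.20 + 17.1% × $1,904.00 = $623.78
Workforce Levy: 2.7% × $7,364.00 = $198.83
Total withheld: $623.78 + $198.83 = $822.61
Net pay: $7,364.00 − $822.61 = $6,541.39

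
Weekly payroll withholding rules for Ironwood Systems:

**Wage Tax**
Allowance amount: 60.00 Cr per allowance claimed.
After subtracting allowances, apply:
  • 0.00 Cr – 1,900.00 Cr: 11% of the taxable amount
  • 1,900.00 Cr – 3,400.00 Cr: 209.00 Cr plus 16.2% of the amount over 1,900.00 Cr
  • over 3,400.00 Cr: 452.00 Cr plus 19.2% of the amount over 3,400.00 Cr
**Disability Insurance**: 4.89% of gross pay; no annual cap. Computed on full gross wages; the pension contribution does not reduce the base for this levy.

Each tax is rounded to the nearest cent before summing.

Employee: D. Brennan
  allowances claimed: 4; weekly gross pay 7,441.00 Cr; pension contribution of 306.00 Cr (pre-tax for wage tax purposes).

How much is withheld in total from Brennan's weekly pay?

Wage Tax: taxable = 7,441.00 Cr − 306.00 Cr − 4×60.00 Cr = 6,895.00 Cr
  452.00 Cr + 19.2% × (6,895.00 Cr − 3,400.00 Cr) = 452.00 Cr + 19.2% × 3,495.00 Cr = 1,123.04 Cr
Disability Insurance: 4.89% × 7,441.00 Cr = 363.86 Cr
Total: 1,123.04 Cr + 363.86 Cr = 1,486.90 Cr

1,486.90 Cr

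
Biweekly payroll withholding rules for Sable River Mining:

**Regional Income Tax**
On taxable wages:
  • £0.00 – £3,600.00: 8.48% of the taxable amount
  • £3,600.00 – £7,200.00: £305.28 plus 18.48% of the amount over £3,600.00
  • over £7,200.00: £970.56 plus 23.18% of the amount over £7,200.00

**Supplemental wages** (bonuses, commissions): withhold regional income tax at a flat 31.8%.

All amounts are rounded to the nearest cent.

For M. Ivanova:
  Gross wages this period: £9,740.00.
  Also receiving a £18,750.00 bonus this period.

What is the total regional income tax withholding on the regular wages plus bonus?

Regional Income Tax: taxable = £9,740.00
  £970.56 + 23.18% × (£9,740.00 − £7,200.00) = £970.56 + 23.18% × £2,540.00 = £1,559.33
Supplemental (31.8% flat on bonus): 31.8% × £18,750.00 = £5,962.50
Total regional income tax: £1,559.33 + £5,962.50 = £7,521.83

£7,521.83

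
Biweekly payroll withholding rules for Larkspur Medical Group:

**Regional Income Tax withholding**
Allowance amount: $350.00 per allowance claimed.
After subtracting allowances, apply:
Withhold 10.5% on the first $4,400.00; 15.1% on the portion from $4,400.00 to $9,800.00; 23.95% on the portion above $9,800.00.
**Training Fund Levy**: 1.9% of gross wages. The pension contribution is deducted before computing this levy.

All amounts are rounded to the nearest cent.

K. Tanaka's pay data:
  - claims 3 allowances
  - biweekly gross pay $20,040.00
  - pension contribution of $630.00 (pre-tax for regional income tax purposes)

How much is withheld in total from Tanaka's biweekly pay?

$3,696.31

Regional Income Tax: taxable = $20,040.00 − $630.00 − 3×$350.00 = $18,360.00
  $1,277.40 + 23.95% × ($18,360.00 − $9,800.00) = $1,277.40 + 23.95% × $8,560.00 = $3,327.52
Training Fund Levy: 1.9% × $19,410.00 = $368.79
Total: $3,327.52 + $368.79 = $3,696.31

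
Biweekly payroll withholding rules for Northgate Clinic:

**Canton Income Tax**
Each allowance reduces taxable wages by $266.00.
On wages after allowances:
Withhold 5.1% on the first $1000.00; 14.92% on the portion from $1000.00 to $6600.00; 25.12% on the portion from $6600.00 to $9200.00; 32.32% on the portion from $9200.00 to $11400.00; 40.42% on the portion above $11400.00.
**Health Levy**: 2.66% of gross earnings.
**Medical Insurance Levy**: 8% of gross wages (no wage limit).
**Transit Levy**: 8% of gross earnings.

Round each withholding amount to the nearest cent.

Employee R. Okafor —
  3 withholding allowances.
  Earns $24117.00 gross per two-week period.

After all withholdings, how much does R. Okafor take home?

Canton Income Tax: taxable = $24117.00 − 3×$266.00 = $23319.00
  $2250.68 + 40.42% × ($23319.00 − $11400.00) = $2250.68 + 40.42% × $11919.00 = $7068.34
Health Levy: 2.66% × $24117.00 = $641.51
Medical Insurance Levy: 8% × $24117.00 = $1929.36
Transit Levy: 8% × $24117.00 = $1929.36
Total withheld: $7068.34 + $641.51 + $1929.36 + $1929.36 = $11568.57
Net pay: $24117.00 − $11568.57 = $12548.43

$12548.43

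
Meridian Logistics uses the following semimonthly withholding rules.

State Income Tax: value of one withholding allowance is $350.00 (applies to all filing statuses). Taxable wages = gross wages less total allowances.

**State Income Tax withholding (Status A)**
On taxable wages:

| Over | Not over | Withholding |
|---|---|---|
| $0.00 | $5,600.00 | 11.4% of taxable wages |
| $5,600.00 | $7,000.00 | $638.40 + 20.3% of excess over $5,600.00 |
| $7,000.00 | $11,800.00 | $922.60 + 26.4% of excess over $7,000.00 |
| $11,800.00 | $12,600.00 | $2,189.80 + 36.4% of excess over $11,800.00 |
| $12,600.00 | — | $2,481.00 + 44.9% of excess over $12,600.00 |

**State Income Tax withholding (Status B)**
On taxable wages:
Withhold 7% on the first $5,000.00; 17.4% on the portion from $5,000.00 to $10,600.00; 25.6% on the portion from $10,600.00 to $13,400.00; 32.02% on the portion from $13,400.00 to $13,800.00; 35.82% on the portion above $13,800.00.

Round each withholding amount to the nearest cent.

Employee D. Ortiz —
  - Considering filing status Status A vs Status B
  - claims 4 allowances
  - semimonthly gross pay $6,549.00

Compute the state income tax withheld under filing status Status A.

$586.99

State Income Tax (Status A): taxable = $6,549.00 − 4×$350.00 = $5,149.00
  11.4% × $5,149.00 = $586.99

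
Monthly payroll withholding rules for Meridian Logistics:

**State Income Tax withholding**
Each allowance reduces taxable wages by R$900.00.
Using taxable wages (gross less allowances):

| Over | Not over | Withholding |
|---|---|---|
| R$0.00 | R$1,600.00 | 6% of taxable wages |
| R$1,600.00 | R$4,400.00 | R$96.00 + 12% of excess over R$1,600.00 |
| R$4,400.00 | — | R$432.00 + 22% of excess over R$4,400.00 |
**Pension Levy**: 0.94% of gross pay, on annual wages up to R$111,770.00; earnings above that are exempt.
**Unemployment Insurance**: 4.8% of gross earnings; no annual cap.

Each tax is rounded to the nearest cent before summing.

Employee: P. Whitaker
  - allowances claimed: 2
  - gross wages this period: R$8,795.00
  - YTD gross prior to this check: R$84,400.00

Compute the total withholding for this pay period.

State Income Tax: taxable = R$8,795.00 − 2×R$900.00 = R$6,995.00
  R$432.00 + 22% × (R$6,995.00 − R$4,400.00) = R$432.00 + 22% × R$2,595.00 = R$1,002.90
Pension Levy: 0.94% × R$8,795.00 = R$82.67
Unemployment Insurance: 4.8% × R$8,795.00 = R$422.16
Total: R$1,002.90 + R$82.67 + R$422.16 = R$1,507.73

R$1,507.73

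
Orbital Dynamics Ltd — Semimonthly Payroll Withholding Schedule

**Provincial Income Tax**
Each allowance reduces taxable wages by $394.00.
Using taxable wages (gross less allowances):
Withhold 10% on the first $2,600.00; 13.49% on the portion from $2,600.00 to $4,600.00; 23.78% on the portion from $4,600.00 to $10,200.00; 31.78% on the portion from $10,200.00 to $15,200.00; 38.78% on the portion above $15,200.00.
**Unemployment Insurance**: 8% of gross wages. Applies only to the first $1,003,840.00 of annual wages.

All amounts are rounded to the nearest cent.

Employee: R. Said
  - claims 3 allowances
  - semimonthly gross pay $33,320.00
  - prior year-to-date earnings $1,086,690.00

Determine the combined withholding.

$10,019.04

Provincial Income Tax: taxable = $33,320.00 − 3×$394.00 = $32,138.00
  $3,450.48 + 38.78% × ($32,138.00 − $15,200.00) = $3,450.48 + 38.78% × $16,938.00 = $10,019.04
Unemployment Insurance: YTD $1,086,690.00 ≥ cap $1,003,840.00 → $0.00
Total: $10,019.04 + $0.00 = $10,019.04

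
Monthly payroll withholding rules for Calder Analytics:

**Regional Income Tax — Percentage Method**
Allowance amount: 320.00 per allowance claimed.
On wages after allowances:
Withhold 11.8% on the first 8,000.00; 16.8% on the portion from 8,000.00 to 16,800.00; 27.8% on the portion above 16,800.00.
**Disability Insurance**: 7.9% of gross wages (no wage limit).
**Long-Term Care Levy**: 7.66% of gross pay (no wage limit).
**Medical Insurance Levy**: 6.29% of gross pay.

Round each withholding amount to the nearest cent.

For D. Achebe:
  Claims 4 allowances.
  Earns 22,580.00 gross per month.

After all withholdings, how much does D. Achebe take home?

13,972.87

Regional Income Tax: taxable = 22,580.00 − 4×320.00 = 21,300.00
  2,422.40 + 27.8% × (21,300.00 − 16,800.00) = 2,422.40 + 27.8% × 4,500.00 = 3,673.40
Disability Insurance: 7.9% × 22,580.00 = 1,783.82
Long-Term Care Levy: 7.66% × 22,580.00 = 1,729.63
Medical Insurance Levy: 6.29% × 22,580.00 = 1,420.28
Total withheld: 3,673.40 + 1,783.82 + 1,729.63 + 1,420.28 = 8,607.13
Net pay: 22,580.00 − 8,607.13 = 13,972.87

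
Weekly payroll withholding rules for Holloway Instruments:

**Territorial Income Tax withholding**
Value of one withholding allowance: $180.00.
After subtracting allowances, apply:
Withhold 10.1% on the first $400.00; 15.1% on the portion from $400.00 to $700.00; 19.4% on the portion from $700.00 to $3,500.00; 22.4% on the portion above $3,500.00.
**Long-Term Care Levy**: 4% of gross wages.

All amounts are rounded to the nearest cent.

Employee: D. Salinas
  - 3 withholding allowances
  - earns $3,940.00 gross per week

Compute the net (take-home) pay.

$3,172.90

Territorial Income Tax: taxable = $3,940.00 − 3×$180.00 = $3,400.00
  $85.70 + 19.4% × ($3,400.00 − $700.00) = $85.70 + 19.4% × $2,700.00 = $609.50
Long-Term Care Levy: 4% × $3,940.00 = $157.60
Total withheld: $609.50 + $157.60 = $767.10
Net pay: $3,940.00 − $767.10 = $3,172.90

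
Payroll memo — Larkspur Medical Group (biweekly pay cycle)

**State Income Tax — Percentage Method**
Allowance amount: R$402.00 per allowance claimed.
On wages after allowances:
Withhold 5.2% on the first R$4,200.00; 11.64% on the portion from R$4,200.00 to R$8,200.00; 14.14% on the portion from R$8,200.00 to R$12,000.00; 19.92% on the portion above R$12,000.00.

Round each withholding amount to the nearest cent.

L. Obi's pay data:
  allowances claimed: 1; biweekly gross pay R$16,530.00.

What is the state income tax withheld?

State Income Tax: taxable = R$16,530.00 − 1×R$402.00 = R$16,128.00
  R$1,221.32 + 19.92% × (R$16,128.00 − R$12,000.00) = R$1,221.32 + 19.92% × R$4,128.00 = R$2,043.62

R$2,043.62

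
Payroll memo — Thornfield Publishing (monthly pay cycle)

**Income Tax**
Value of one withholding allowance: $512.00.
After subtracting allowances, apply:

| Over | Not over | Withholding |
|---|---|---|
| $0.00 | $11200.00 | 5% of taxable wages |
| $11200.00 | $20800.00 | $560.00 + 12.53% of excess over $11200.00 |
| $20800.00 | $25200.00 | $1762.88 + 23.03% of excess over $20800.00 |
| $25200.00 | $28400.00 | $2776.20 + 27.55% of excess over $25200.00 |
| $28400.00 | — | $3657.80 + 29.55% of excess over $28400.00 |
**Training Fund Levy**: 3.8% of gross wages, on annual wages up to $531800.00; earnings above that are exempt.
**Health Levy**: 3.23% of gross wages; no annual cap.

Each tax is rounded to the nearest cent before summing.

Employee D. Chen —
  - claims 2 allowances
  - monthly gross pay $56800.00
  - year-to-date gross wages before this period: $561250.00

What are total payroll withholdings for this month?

$13582.05

Income Tax: taxable = $56800.00 − 2×$512.00 = $55776.00
  $3657.80 + 29.55% × ($55776.00 − $28400.00) = $3657.80 + 29.55% × $27376.00 = $11747.41
Training Fund Levy: YTD $561250.00 ≥ cap $531800.00 → $0.00
Health Levy: 3.23% × $56800.00 = $1834.64
Total: $11747.41 + $0.00 + $1834.64 = $13582.05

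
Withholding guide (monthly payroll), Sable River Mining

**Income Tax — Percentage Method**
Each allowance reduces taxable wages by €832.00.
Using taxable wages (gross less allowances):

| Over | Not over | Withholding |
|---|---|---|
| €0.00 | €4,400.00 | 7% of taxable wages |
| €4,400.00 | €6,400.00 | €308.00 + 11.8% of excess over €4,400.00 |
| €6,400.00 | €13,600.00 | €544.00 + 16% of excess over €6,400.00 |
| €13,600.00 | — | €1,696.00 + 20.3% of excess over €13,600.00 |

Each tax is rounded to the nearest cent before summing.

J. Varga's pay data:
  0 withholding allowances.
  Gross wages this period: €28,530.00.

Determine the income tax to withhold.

€4,726.79

Income Tax: taxable = €28,530.00
  €1,696.00 + 20.3% × (€28,530.00 − €13,600.00) = €1,696.00 + 20.3% × €14,930.00 = €4,726.79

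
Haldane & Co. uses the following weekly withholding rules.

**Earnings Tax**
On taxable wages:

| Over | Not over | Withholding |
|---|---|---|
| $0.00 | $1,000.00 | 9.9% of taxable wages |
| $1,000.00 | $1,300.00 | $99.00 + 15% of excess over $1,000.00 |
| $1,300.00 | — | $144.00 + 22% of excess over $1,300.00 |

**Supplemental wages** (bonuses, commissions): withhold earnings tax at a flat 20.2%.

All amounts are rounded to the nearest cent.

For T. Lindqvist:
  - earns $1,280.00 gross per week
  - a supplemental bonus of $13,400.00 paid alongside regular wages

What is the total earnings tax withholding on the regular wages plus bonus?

$2,847.80

Earnings Tax: taxable = $1,280.00
  $99.00 + 15% × ($1,280.00 − $1,000.00) = $99.00 + 15% × $280.00 = $141.00
Supplemental (20.2% flat on bonus): 20.2% × $13,400.00 = $2,706.80
Total earnings tax: $141.00 + $2,706.80 = $2,847.80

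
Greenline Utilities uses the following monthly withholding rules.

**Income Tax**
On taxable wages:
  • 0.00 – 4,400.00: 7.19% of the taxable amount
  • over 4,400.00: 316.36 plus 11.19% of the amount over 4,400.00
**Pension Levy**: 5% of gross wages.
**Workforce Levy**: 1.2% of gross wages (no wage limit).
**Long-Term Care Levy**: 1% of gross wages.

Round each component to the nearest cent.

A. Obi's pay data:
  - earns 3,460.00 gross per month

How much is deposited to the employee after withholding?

2,962.11

Income Tax: taxable = 3,460.00
  7.19% × 3,460.00 = 248.77
Pension Levy: 5% × 3,460.00 = 173.00
Workforce Levy: 1.2% × 3,460.00 = 41.52
Long-Term Care Levy: 1% × 3,460.00 = 34.60
Total withheld: 248.77 + 173.00 + 41.52 + 34.60 = 497.89
Net pay: 3,460.00 − 497.89 = 2,962.11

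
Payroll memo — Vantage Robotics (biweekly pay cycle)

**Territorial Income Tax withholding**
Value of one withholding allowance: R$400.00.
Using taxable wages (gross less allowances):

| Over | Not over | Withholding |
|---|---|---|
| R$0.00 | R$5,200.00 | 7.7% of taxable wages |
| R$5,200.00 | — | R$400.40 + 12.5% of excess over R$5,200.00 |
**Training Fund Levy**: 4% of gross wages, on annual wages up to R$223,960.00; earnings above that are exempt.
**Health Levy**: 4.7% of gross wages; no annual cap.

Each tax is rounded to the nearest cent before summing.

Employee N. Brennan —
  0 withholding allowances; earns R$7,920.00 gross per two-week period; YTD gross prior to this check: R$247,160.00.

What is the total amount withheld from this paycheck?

Territorial Income Tax: taxable = R$7,920.00
  R$400.40 + 12.5% × (R$7,920.00 − R$5,200.00) = R$400.40 + 12.5% × R$2,720.00 = R$740.40
Training Fund Levy: YTD R$247,160.00 ≥ cap R$223,960.00 → R$0.00
Health Levy: 4.7% × R$7,920.00 = R$372.24
Total: R$740.40 + R$0.00 + R$372.24 = R$1,112.64

R$1,112.64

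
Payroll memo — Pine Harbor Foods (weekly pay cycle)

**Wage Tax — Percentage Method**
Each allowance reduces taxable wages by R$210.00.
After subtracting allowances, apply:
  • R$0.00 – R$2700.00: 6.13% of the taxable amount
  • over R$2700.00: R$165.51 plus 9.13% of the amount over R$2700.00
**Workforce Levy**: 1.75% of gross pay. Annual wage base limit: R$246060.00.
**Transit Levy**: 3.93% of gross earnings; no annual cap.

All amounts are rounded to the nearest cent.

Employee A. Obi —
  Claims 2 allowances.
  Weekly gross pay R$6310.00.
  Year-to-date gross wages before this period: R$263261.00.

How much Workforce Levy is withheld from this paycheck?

R$0.00

Workforce Levy: YTD R$263261.00 ≥ cap R$246060.00 → R$0.00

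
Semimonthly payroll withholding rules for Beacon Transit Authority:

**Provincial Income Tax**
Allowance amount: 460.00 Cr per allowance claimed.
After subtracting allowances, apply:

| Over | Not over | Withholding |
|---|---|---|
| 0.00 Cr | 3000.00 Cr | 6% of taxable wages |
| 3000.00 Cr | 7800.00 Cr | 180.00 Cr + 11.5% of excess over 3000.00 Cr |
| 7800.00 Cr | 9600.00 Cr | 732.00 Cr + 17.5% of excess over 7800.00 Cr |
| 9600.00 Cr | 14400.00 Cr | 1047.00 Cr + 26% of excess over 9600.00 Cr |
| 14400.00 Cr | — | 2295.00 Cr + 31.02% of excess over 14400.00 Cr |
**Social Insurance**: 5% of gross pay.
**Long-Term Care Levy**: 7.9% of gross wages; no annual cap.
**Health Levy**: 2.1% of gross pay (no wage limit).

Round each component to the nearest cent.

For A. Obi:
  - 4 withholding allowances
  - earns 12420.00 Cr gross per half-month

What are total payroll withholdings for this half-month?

3164.80 Cr

Provincial Income Tax: taxable = 12420.00 Cr − 4×460.00 Cr = 10580.00 Cr
  1047.00 Cr + 26% × (10580.00 Cr − 9600.00 Cr) = 1047.00 Cr + 26% × 980.00 Cr = 1301.80 Cr
Social Insurance: 5% × 12420.00 Cr = 621.00 Cr
Long-Term Care Levy: 7.9% × 12420.00 Cr = 981.18 Cr
Health Levy: 2.1% × 12420.00 Cr = 260.82 Cr
Total: 1301.80 Cr + 621.00 Cr + 981.18 Cr + 260.82 Cr = 3164.80 Cr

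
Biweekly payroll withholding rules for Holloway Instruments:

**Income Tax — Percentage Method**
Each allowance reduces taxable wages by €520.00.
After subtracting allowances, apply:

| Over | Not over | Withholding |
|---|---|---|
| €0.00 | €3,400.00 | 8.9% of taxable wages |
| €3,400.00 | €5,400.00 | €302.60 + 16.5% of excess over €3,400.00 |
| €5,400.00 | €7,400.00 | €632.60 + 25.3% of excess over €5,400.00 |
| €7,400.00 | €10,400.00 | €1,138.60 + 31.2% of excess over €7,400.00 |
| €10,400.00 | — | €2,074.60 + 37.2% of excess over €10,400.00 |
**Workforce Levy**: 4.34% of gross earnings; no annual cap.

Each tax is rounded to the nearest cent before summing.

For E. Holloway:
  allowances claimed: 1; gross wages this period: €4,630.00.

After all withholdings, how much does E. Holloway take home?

Income Tax: taxable = €4,630.00 − 1×€520.00 = €4,110.00
  €302.60 + 16.5% × (€4,110.00 − €3,400.00) = €302.60 + 16.5% × €710.00 = €419.75
Workforce Levy: 4.34% × €4,630.00 = €200.94
Total withheld: €419.75 + €200.94 = €620.69
Net pay: €4,630.00 − €620.69 = €4,009.31

€4,009.31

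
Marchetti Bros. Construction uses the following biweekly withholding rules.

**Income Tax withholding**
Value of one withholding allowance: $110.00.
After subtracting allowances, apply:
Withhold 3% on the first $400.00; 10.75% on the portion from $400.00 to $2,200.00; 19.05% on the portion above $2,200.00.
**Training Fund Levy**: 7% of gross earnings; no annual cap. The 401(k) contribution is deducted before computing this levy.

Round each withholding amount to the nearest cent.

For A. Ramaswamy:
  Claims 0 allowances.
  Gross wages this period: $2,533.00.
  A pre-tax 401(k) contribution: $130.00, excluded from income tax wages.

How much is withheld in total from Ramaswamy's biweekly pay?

$412.38

Income Tax: taxable = $2,533.00 − $130.00 = $2,403.00
  $205.50 + 19.05% × ($2,403.00 − $2,200.00) = $205.50 + 19.05% × $203.00 = $244.17
Training Fund Levy: 7% × $2,403.00 = $168.21
Total: $244.17 + $168.21 = $412.38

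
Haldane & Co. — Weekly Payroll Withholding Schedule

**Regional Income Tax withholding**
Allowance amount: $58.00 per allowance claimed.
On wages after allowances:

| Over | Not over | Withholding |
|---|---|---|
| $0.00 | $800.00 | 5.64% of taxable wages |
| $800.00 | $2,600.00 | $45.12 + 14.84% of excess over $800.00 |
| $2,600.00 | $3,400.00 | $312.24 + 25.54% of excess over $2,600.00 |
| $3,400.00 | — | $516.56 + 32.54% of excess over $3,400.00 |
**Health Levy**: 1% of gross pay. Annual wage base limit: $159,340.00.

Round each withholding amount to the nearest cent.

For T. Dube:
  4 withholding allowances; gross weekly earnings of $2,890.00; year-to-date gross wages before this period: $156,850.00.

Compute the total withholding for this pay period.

$351.95

Regional Income Tax: taxable = $2,890.00 − 4×$58.00 = $2,658.00
  $312.24 + 25.54% × ($2,658.00 − $2,600.00) = $312.24 + 25.54% × $58.00 = $327.05
Health Levy: cap $159,340.00 − YTD $156,850.00 = $2,490.00 subject; 1% × $2,490.00 = $24.90
Total: $327.05 + $24.90 = $351.95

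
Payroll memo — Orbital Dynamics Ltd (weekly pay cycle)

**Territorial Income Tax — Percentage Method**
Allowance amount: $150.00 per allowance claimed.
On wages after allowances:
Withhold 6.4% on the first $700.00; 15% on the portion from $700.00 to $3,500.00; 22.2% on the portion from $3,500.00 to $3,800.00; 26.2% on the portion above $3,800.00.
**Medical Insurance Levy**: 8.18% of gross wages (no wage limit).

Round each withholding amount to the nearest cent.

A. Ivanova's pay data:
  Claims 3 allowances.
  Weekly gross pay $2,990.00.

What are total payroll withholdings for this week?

$565.38

Territorial Income Tax: taxable = $2,990.00 − 3×$150.00 = $2,540.00
  $44.80 + 15% × ($2,540.00 − $700.00) = $44.80 + 15% × $1,840.00 = $320.80
Medical Insurance Levy: 8.18% × $2,990.00 = $244.58
Total: $320.80 + $244.58 = $565.38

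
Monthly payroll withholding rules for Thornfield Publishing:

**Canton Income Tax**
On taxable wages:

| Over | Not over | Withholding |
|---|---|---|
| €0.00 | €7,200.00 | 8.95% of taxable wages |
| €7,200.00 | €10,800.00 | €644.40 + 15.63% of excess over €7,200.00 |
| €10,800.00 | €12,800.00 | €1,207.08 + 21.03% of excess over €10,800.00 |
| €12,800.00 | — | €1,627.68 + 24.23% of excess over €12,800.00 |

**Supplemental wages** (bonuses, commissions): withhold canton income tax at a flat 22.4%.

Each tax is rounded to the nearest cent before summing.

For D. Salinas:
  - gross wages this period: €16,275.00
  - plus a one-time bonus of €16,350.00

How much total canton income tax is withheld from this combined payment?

Canton Income Tax: taxable = €16,275.00
  €1,627.68 + 24.23% × (€16,275.00 − €12,800.00) = €1,627.68 + 24.23% × €3,475.00 = €2,469.67
Supplemental (22.4% flat on bonus): 22.4% × €16,350.00 = €3,662.40
Total canton income tax: €2,469.67 + €3,662.40 = €6,132.07

€6,132.07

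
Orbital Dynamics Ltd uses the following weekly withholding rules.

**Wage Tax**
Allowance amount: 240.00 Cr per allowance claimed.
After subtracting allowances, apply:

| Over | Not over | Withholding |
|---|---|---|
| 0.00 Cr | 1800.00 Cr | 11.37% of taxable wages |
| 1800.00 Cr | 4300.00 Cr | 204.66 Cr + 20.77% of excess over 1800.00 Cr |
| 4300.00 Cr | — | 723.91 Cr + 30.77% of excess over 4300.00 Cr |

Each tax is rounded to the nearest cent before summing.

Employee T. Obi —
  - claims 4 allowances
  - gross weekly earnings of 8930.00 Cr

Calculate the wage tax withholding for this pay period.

1853.17 Cr

Wage Tax: taxable = 8930.00 Cr − 4×240.00 Cr = 7970.00 Cr
  723.91 Cr + 30.77% × (7970.00 Cr − 4300.00 Cr) = 723.91 Cr + 30.77% × 3670.00 Cr = 1853.17 Cr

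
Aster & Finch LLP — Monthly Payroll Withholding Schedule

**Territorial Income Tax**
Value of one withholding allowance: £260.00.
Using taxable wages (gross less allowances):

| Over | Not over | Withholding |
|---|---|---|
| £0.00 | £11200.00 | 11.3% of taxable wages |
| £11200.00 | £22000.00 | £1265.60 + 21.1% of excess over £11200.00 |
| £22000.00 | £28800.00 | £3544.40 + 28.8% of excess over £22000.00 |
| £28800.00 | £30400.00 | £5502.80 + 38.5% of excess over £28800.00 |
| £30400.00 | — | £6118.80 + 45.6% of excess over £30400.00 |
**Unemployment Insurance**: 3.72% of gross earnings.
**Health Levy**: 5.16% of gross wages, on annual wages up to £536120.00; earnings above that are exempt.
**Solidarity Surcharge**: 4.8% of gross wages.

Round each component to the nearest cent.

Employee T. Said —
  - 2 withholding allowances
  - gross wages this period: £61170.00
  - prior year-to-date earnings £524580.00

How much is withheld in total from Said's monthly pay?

Territorial Income Tax: taxable = £61170.00 − 2×£260.00 = £60650.00
  £6118.80 + 45.6% × (£60650.00 − £30400.00) = £6118.80 + 45.6% × £30250.00 = £19912.80
Unemployment Insurance: 3.72% × £61170.00 = £2275.52
Health Levy: cap £536120.00 − YTD £524580.00 = £11540.00 subject; 5.16% × £11540.00 = £595.46
Solidarity Surcharge: 4.8% × £61170.00 = £2936.16
Total: £19912.80 + £2275.52 + £595.46 + £2936.16 = £25719.94

£25719.94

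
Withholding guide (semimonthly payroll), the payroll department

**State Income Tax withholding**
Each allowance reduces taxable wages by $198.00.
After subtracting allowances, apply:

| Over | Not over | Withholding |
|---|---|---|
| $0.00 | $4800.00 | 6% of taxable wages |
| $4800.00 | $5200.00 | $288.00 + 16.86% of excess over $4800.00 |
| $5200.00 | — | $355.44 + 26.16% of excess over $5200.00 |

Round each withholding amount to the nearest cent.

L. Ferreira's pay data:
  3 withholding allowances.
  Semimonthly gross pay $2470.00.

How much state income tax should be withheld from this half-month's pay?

State Income Tax: taxable = $2470.00 − 3×$198.00 = $1876.00
  6% × $1876.00 = $112.56

$112.56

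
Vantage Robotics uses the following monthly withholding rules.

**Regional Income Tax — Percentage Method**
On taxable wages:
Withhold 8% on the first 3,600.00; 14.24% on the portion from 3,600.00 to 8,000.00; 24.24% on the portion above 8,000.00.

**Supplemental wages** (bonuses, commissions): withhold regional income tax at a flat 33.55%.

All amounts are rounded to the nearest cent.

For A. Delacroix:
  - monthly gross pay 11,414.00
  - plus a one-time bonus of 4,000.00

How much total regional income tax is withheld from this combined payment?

3,084.11

Regional Income Tax: taxable = 11,414.00
  914.56 + 24.24% × (11,414.00 − 8,000.00) = 914.56 + 24.24% × 3,414.00 = 1,742.11
Supplemental (33.55% flat on bonus): 33.55% × 4,000.00 = 1,342.00
Total regional income tax: 1,742.11 + 1,342.00 = 3,084.11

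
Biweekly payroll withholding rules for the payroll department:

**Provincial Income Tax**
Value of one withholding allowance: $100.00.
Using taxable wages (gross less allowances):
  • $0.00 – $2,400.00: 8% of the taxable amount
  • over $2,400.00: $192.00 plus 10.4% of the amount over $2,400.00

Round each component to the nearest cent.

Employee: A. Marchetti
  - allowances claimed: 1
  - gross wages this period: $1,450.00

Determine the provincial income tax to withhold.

Provincial Income Tax: taxable = $1,450.00 − 1×$100.00 = $1,350.00
  8% × $1,350.00 = $108.00

$108.00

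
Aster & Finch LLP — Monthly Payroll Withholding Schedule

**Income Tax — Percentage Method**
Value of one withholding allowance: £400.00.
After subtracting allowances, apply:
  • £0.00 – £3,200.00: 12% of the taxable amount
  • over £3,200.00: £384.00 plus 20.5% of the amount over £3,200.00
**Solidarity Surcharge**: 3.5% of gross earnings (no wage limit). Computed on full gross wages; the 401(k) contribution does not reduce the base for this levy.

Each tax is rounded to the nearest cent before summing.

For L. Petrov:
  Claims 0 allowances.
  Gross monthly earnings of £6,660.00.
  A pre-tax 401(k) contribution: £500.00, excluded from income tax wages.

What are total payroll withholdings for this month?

£1,223.90

Income Tax: taxable = £6,660.00 − £500.00 = £6,160.00
  £384.00 + 20.5% × (£6,160.00 − £3,200.00) = £384.00 + 20.5% × £2,960.00 = £990.80
Solidarity Surcharge: 3.5% × £6,660.00 = £233.10
Total: £990.80 + £233.10 = £1,223.90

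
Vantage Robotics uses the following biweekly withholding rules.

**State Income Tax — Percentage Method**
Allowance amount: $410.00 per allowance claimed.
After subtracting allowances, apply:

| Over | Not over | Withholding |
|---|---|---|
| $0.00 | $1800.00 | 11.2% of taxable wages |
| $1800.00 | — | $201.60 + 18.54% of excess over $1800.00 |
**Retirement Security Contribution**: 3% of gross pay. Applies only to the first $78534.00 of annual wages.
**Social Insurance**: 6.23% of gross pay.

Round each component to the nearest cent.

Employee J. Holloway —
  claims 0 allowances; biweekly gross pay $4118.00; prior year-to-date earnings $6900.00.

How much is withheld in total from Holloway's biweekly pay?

State Income Tax: taxable = $4118.00
  $201.60 + 18.54% × ($4118.00 − $1800.00) = $201.60 + 18.54% × $2318.00 = $631.36
Retirement Security Contribution: 3% × $4118.00 = $123.54
Social Insurance: 6.23% × $4118.00 = $256.55
Total: $631.36 + $123.54 + $256.55 = $1011.45

$1011.45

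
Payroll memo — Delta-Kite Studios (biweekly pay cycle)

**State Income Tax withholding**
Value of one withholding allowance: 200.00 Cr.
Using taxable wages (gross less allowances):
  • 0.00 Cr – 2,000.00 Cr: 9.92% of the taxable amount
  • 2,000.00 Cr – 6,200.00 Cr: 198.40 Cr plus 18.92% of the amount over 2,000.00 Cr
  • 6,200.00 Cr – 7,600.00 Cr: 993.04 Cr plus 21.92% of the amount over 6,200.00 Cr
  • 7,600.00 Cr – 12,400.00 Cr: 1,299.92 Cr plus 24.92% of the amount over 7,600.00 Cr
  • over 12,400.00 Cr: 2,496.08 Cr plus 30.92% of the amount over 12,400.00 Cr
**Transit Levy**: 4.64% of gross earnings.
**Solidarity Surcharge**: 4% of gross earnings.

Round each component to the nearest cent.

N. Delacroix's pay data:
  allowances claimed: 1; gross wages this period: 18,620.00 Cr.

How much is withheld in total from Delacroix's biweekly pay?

State Income Tax: taxable = 18,620.00 Cr − 1×200.00 Cr = 18,420.00 Cr
  2,496.08 Cr + 30.92% × (18,420.00 Cr − 12,400.00 Cr) = 2,496.08 Cr + 30.92% × 6,020.00 Cr = 4,357.46 Cr
Transit Levy: 4.64% × 18,620.00 Cr = 863.97 Cr
Solidarity Surcharge: 4% × 18,620.00 Cr = 744.80 Cr
Total: 4,357.46 Cr + 863.97 Cr + 744.80 Cr = 5,966.23 Cr

5,966.23 Cr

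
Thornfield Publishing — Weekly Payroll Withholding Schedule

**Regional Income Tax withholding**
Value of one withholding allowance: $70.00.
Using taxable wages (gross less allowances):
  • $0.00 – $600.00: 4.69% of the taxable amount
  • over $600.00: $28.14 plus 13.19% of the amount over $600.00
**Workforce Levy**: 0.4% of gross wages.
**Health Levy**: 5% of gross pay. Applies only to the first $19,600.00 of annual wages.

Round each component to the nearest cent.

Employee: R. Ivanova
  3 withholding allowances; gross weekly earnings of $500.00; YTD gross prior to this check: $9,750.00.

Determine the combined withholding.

Regional Income Tax: taxable = $500.00 − 3×$70.00 = $290.00
  4.69% × $290.00 = $13.60
Workforce Levy: 0.4% × $500.00 = $2.00
Health Levy: 5% × $500.00 = $25.00
Total: $13.60 + $2.00 + $25.00 = $40.60

$40.60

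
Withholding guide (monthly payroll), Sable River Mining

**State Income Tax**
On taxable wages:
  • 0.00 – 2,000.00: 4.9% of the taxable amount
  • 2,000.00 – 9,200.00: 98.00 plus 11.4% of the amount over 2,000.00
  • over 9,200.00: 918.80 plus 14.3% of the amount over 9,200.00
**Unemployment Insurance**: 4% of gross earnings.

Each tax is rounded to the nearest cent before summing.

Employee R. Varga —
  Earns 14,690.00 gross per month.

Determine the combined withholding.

2,291.47

State Income Tax: taxable = 14,690.00
  918.80 + 14.3% × (14,690.00 − 9,200.00) = 918.80 + 14.3% × 5,490.00 = 1,703.87
Unemployment Insurance: 4% × 14,690.00 = 587.60
Total: 1,703.87 + 587.60 = 2,291.47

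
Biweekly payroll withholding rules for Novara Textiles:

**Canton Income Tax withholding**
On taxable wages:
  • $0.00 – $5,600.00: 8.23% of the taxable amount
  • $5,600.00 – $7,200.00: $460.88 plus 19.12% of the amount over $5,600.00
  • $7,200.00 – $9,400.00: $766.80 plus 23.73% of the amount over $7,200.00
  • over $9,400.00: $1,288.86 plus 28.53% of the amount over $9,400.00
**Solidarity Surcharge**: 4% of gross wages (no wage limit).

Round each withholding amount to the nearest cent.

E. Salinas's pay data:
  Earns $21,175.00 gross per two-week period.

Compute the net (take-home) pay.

$15,679.73

Canton Income Tax: taxable = $21,175.00
  $1,288.86 + 28.53% × ($21,175.00 − $9,400.00) = $1,288.86 + 28.53% × $11,775.00 = $4,648.27
Solidarity Surcharge: 4% × $21,175.00 = $847.00
Total withheld: $4,648.27 + $847.00 = $5,495.27
Net pay: $21,175.00 − $5,495.27 = $15,679.73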